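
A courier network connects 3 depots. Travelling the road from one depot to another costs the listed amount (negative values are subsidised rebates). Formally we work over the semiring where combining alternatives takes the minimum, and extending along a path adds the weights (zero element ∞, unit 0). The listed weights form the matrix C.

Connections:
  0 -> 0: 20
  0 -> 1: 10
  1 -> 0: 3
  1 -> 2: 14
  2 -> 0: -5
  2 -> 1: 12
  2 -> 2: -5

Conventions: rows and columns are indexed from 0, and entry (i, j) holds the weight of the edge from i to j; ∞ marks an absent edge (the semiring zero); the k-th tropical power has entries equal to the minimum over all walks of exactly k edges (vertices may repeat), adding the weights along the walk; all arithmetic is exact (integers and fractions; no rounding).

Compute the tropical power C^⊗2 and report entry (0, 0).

C^⊗2:
  [13, 30, 24]
  [9, 13, 9]
  [-10, 5, -10]
Key observation: the optimum is the walk 0->1->0, with weight 10 + 3 = 13.
Optimal value attained by: walk 0->1->0.
Answer: (C^⊗2)[0][0] = 13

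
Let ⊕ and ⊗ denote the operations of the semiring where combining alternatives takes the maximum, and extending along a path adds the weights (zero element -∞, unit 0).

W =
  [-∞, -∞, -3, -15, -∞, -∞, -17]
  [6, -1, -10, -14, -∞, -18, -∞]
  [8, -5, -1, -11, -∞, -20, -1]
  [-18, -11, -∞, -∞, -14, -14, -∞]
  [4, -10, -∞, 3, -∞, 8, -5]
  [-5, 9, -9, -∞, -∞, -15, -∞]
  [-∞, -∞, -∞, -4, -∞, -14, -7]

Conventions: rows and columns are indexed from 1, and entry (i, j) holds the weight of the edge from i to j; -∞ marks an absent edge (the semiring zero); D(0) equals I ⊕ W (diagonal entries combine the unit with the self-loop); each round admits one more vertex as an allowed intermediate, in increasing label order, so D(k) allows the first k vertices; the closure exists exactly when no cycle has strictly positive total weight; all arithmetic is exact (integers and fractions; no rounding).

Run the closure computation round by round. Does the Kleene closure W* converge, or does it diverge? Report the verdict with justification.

D(0):
  [0, -∞, -3, -15, -∞, -∞, -17]
  [6, 0, -10, -14, -∞, -18, -∞]
  [8, -5, 0, -11, -∞, -20, -1]
  [-18, -11, -∞, 0, -14, -14, -∞]
  [4, -10, -∞, 3, 0, 8, -5]
  [-5, 9, -9, -∞, -∞, 0, -∞]
  [-∞, -∞, -∞, -4, -∞, -14, 0]
Detection: at round 1, diagonal entry (3, 3) turns strictly positive.
Key observation: the cycle 3->1->3 has total weight 8 + (-3), which is strictly positive.
Answer: DIVERGES — positive cycle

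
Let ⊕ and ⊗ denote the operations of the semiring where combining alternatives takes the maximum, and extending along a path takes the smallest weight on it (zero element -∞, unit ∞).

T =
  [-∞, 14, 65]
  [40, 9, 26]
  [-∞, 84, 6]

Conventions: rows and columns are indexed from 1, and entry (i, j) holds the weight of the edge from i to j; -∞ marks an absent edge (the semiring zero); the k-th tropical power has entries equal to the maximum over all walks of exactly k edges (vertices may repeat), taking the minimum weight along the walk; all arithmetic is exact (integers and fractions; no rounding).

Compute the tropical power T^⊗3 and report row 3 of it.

T^⊗2:
  [14, 65, 14]
  [9, 26, 40]
  [40, 9, 26]
T^⊗3:
  [40, 14, 26]
  [26, 40, 26]
  [9, 26, 40]
Answer: row 3 of T^⊗3 = [9, 26, 40]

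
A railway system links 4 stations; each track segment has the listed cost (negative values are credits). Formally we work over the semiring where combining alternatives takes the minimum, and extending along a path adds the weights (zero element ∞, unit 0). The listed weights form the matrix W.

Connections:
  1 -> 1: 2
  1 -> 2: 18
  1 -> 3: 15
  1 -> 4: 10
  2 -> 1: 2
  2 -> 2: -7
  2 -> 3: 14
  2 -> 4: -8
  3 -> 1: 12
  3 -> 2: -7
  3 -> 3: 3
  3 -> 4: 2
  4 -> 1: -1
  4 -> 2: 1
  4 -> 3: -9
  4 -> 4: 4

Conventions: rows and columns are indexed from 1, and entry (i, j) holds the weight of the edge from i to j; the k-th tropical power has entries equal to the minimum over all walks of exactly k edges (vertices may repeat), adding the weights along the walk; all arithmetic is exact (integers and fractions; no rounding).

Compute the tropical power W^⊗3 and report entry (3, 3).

W^⊗2:
  [4, 8, 1, 10]
  [-9, -14, -17, -15]
  [-5, -14, -7, -15]
  [1, -16, -6, -7]
W^⊗3:
  [6, -6, 1, 0]
  [-16, -24, -24, -22]
  [-16, -21, -24, -22]
  [-14, -23, -16, -24]
Key observation: the optimum is the walk 3->2->4->3, with weight (-7) + (-8) + (-9) = -24.
Optimal value attained by: walk 3->2->4->3.
Answer: (W^⊗3)[3][3] = -24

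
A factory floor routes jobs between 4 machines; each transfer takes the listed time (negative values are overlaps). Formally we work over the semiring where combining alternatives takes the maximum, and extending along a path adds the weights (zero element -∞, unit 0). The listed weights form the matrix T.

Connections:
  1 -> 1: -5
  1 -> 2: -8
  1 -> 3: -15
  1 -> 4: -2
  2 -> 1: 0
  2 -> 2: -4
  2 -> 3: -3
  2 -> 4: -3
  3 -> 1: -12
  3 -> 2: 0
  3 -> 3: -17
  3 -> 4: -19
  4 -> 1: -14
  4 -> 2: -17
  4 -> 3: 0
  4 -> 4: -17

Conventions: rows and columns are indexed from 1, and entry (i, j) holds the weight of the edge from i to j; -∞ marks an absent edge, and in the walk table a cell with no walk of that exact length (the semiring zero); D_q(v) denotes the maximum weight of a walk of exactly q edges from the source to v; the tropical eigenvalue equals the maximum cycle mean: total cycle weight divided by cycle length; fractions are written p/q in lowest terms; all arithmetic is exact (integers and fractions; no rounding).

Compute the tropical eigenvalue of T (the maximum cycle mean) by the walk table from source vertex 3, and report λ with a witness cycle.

q=0: [-∞, -∞, 0, -∞]
q=1: [-12, 0, -17, -19]
q=2: [0, -4, -3, -3]
q=3: [-4, -3, -3, -2]
q=4: [-3, -3, -2, -6]
Optimal cycle mean attained by: cycle 1->4->3->2->1, total (-2) + 0 + 0 + 0, length 4.
Answer: λ = -1/2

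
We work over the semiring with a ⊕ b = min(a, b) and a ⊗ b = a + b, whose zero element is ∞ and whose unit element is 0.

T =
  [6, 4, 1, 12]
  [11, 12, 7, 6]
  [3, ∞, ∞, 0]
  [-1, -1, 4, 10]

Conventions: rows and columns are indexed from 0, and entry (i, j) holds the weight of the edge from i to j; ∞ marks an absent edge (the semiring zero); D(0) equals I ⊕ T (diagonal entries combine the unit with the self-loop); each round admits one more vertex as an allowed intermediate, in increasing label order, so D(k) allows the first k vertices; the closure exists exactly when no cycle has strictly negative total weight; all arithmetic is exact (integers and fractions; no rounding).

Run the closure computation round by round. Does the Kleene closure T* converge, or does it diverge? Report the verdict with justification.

D(0):
  [0, 4, 1, 12]
  [11, 0, 7, 6]
  [3, ∞, 0, 0]
  [-1, -1, 4, 0]
D(1):
  [0, 4, 1, 12]
  [11, 0, 7, 6]
  [3, 7, 0, 0]
  [-1, -1, 0, 0]
D(2):
  [0, 4, 1, 10]
  [11, 0, 7, 6]
  [3, 7, 0, 0]
  [-1, -1, 0, 0]
D(3):
  [0, 4, 1, 1]
  [10, 0, 7, 6]
  [3, 7, 0, 0]
  [-1, -1, 0, 0]
D(4):
  [0, 0, 1, 1]
  [5, 0, 6, 6]
  [-1, -1, 0, 0]
  [-1, -1, 0, 0]
Key observation: every diagonal entry stays at the unit through all rounds, so no improving cycle exists.
Answer: CONVERGES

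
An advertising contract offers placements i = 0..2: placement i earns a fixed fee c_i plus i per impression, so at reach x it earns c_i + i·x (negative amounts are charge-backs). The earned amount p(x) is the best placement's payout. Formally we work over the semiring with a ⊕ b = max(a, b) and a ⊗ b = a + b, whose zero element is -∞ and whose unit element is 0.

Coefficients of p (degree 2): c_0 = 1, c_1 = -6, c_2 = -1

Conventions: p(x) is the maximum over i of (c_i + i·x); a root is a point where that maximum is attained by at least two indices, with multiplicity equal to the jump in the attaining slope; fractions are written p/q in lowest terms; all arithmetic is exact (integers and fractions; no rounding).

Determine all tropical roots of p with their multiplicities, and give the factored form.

hull edge (i=0, c=1) to (i=2, c=-1): slope -1, span 2
Factored form: p(x) = -1 ⊗ (x ⊕ 1) ⊗ (x ⊕ 1)
Answer: roots = 1 (mult 2)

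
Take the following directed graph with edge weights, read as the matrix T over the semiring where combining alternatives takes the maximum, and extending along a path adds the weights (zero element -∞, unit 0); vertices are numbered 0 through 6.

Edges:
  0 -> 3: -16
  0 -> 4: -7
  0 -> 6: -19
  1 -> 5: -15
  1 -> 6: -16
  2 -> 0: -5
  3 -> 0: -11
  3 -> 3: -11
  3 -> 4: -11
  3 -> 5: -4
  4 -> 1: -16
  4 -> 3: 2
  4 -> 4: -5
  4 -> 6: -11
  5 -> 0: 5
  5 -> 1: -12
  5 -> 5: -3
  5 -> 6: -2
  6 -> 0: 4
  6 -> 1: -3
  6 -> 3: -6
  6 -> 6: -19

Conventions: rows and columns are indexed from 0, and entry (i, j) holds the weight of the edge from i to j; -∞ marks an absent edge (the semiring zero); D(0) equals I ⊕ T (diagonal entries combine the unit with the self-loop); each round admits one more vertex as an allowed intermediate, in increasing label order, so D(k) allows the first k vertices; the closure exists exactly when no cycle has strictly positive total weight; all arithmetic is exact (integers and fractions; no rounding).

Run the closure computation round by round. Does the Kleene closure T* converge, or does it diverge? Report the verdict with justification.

D(0):
  [0, -∞, -∞, -16, -7, -∞, -19]
  [-∞, 0, -∞, -∞, -∞, -15, -16]
  [-5, -∞, 0, -∞, -∞, -∞, -∞]
  [-11, -∞, -∞, 0, -11, -4, -∞]
  [-∞, -16, -∞, 2, 0, -∞, -11]
  [5, -12, -∞, -∞, -∞, 0, -2]
  [4, -3, -∞, -6, -∞, -∞, 0]
D(1):
  [0, -∞, -∞, -16, -7, -∞, -19]
  [-∞, 0, -∞, -∞, -∞, -15, -16]
  [-5, -∞, 0, -21, -12, -∞, -24]
  [-11, -∞, -∞, 0, -11, -4, -30]
  [-∞, -16, -∞, 2, 0, -∞, -11]
  [5, -12, -∞, -11, -2, 0, -2]
  [4, -3, -∞, -6, -3, -∞, 0]
D(2):
  [0, -∞, -∞, -16, -7, -∞, -19]
  [-∞, 0, -∞, -∞, -∞, -15, -16]
  [-5, -∞, 0, -21, -12, -∞, -24]
  [-11, -∞, -∞, 0, -11, -4, -30]
  [-∞, -16, -∞, 2, 0, -31, -11]
  [5, -12, -∞, -11, -2, 0, -2]
  [4, -3, -∞, -6, -3, -18, 0]
D(3):
  [0, -∞, -∞, -16, -7, -∞, -19]
  [-∞, 0, -∞, -∞, -∞, -15, -16]
  [-5, -∞, 0, -21, -12, -∞, -24]
  [-11, -∞, -∞, 0, -11, -4, -30]
  [-∞, -16, -∞, 2, 0, -31, -11]
  [5, -12, -∞, -11, -2, 0, -2]
  [4, -3, -∞, -6, -3, -18, 0]
D(4):
  [0, -∞, -∞, -16, -7, -20, -19]
  [-∞, 0, -∞, -∞, -∞, -15, -16]
  [-5, -∞, 0, -21, -12, -25, -24]
  [-11, -∞, -∞, 0, -11, -4, -30]
  [-9, -16, -∞, 2, 0, -2, -11]
  [5, -12, -∞, -11, -2, 0, -2]
  [4, -3, -∞, -6, -3, -10, 0]
D(5):
  [0, -23, -∞, -5, -7, -9, -18]
  [-∞, 0, -∞, -∞, -∞, -15, -16]
  [-5, -28, 0, -10, -12, -14, -23]
  [-11, -27, -∞, 0, -11, -4, -22]
  [-9, -16, -∞, 2, 0, -2, -11]
  [5, -12, -∞, 0, -2, 0, -2]
  [4, -3, -∞, -1, -3, -5, 0]
D(6):
  [0, -21, -∞, -5, -7, -9, -11]
  [-10, 0, -∞, -15, -17, -15, -16]
  [-5, -26, 0, -10, -12, -14, -16]
  [1, -16, -∞, 0, -6, -4, -6]
  [3, -14, -∞, 2, 0, -2, -4]
  [5, -12, -∞, 0, -2, 0, -2]
  [4, -3, -∞, -1, -3, -5, 0]
D(7):
  [0, -14, -∞, -5, -7, -9, -11]
  [-10, 0, -∞, -15, -17, -15, -16]
  [-5, -19, 0, -10, -12, -14, -16]
  [1, -9, -∞, 0, -6, -4, -6]
  [3, -7, -∞, 2, 0, -2, -4]
  [5, -5, -∞, 0, -2, 0, -2]
  [4, -3, -∞, -1, -3, -5, 0]
Key observation: every diagonal entry stays at the unit through all rounds, so no improving cycle exists.
Answer: CONVERGES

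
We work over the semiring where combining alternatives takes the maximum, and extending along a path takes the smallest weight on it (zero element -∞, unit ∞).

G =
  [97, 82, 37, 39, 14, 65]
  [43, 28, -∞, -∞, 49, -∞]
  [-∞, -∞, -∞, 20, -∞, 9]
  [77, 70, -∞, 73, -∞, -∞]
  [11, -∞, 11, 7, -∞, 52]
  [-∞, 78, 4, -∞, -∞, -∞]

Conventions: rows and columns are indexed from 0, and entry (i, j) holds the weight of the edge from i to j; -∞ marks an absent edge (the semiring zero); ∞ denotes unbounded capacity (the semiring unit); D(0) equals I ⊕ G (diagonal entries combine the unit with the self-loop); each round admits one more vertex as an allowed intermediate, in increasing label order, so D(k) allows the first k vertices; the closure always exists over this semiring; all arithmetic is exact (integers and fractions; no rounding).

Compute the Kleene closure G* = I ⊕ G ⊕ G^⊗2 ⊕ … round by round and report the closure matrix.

D(0):
  [∞, 82, 37, 39, 14, 65]
  [43, ∞, -∞, -∞, 49, -∞]
  [-∞, -∞, ∞, 20, -∞, 9]
  [77, 70, -∞, ∞, -∞, -∞]
  [11, -∞, 11, 7, ∞, 52]
  [-∞, 78, 4, -∞, -∞, ∞]
D(1):
  [∞, 82, 37, 39, 14, 65]
  [43, ∞, 37, 39, 49, 43]
  [-∞, -∞, ∞, 20, -∞, 9]
  [77, 77, 37, ∞, 14, 65]
  [11, 11, 11, 11, ∞, 52]
  [-∞, 78, 4, -∞, -∞, ∞]
D(2):
  [∞, 82, 37, 39, 49, 65]
  [43, ∞, 37, 39, 49, 43]
  [-∞, -∞, ∞, 20, -∞, 9]
  [77, 77, 37, ∞, 49, 65]
  [11, 11, 11, 11, ∞, 52]
  [43, 78, 37, 39, 49, ∞]
D(3):
  [∞, 82, 37, 39, 49, 65]
  [43, ∞, 37, 39, 49, 43]
  [-∞, -∞, ∞, 20, -∞, 9]
  [77, 77, 37, ∞, 49, 65]
  [11, 11, 11, 11, ∞, 52]
  [43, 78, 37, 39, 49, ∞]
D(4):
  [∞, 82, 37, 39, 49, 65]
  [43, ∞, 37, 39, 49, 43]
  [20, 20, ∞, 20, 20, 20]
  [77, 77, 37, ∞, 49, 65]
  [11, 11, 11, 11, ∞, 52]
  [43, 78, 37, 39, 49, ∞]
D(5):
  [∞, 82, 37, 39, 49, 65]
  [43, ∞, 37, 39, 49, 49]
  [20, 20, ∞, 20, 20, 20]
  [77, 77, 37, ∞, 49, 65]
  [11, 11, 11, 11, ∞, 52]
  [43, 78, 37, 39, 49, ∞]
D(6):
  [∞, 82, 37, 39, 49, 65]
  [43, ∞, 37, 39, 49, 49]
  [20, 20, ∞, 20, 20, 20]
  [77, 77, 37, ∞, 49, 65]
  [43, 52, 37, 39, ∞, 52]
  [43, 78, 37, 39, 49, ∞]
Answer: G* = [[∞, 82, 37, 39, 49, 65], [43, ∞, 37, 39, 49, 49], [20, 20, ∞, 20, 20, 20], [77, 77, 37, ∞, 49, 65], [43, 52, 37, 39, ∞, 52], [43, 78, 37, 39, 49, ∞]]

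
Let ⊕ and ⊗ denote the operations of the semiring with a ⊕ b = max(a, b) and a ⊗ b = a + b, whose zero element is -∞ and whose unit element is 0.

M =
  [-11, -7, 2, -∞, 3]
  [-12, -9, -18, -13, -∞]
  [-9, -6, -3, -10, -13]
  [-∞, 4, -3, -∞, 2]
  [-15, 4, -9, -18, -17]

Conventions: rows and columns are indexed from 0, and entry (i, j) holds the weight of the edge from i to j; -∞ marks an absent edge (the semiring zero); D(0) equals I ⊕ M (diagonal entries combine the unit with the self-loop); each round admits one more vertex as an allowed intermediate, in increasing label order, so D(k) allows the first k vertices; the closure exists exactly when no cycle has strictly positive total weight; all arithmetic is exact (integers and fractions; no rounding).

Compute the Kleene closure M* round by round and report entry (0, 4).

D(0):
  [0, -7, 2, -∞, 3]
  [-12, 0, -18, -13, -∞]
  [-9, -6, 0, -10, -13]
  [-∞, 4, -3, 0, 2]
  [-15, 4, -9, -18, 0]
D(1):
  [0, -7, 2, -∞, 3]
  [-12, 0, -10, -13, -9]
  [-9, -6, 0, -10, -6]
  [-∞, 4, -3, 0, 2]
  [-15, 4, -9, -18, 0]
D(2):
  [0, -7, 2, -20, 3]
  [-12, 0, -10, -13, -9]
  [-9, -6, 0, -10, -6]
  [-8, 4, -3, 0, 2]
  [-8, 4, -6, -9, 0]
D(3):
  [0, -4, 2, -8, 3]
  [-12, 0, -10, -13, -9]
  [-9, -6, 0, -10, -6]
  [-8, 4, -3, 0, 2]
  [-8, 4, -6, -9, 0]
D(4):
  [0, -4, 2, -8, 3]
  [-12, 0, -10, -13, -9]
  [-9, -6, 0, -10, -6]
  [-8, 4, -3, 0, 2]
  [-8, 4, -6, -9, 0]
D(5):
  [0, 7, 2, -6, 3]
  [-12, 0, -10, -13, -9]
  [-9, -2, 0, -10, -6]
  [-6, 6, -3, 0, 2]
  [-8, 4, -6, -9, 0]
Answer: M*[0][4] = 3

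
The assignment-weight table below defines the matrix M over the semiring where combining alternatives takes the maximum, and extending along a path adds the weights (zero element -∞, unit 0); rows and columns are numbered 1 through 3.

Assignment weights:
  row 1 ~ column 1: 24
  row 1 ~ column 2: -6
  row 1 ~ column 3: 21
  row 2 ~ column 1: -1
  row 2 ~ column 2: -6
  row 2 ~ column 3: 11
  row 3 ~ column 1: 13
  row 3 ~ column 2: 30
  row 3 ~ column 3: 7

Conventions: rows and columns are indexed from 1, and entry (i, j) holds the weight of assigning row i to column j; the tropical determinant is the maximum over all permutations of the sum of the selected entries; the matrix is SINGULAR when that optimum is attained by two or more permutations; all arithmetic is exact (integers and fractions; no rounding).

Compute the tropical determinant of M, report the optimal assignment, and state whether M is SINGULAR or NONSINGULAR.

σ = (1, 2, 3): 24 + (-6) + 7 = 25
σ = (1, 3, 2): 24 + 11 + 30 = 65
σ = (2, 1, 3): (-6) + (-1) + 7 = 0
σ = (2, 3, 1): (-6) + 11 + 13 = 18
σ = (3, 1, 2): 21 + (-1) + 30 = 50
σ = (3, 2, 1): 21 + (-6) + 13 = 28
Optimal value attained by: σ = (1, 3, 2).
Answer: det⊕(M) = 65; verdict: NONSINGULAR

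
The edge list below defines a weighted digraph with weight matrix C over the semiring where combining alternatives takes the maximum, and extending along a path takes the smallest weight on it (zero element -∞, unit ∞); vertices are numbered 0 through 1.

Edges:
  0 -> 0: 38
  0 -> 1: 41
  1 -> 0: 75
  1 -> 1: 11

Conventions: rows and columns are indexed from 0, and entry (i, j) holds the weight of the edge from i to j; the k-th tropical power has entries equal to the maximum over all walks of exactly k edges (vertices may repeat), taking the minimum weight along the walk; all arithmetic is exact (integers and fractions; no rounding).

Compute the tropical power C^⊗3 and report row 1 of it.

C^⊗2:
  [41, 38]
  [38, 41]
C^⊗3:
  [38, 41]
  [41, 38]
Answer: row 1 of C^⊗3 = [41, 38]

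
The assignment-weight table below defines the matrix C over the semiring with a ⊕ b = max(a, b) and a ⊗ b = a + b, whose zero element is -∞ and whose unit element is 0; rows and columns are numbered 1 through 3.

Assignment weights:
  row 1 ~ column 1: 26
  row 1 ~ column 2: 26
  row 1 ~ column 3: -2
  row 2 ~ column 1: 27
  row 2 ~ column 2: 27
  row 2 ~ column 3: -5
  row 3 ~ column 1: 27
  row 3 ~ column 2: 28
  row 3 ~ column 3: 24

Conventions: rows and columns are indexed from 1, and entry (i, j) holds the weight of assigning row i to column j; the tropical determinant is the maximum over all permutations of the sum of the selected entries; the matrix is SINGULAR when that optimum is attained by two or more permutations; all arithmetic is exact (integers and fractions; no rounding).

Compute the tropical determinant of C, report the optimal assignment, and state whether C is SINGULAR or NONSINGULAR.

σ = (1, 2, 3): 26 + 27 + 24 = 77
σ = (1, 3, 2): 26 + (-5) + 28 = 49
σ = (2, 1, 3): 26 + 27 + 24 = 77
σ = (2, 3, 1): 26 + (-5) + 27 = 48
σ = (3, 1, 2): (-2) + 27 + 28 = 53
σ = (3, 2, 1): (-2) + 27 + 27 = 52
Optimal value attained by: σ = (1, 2, 3).
Answer: det⊕(C) = 77; verdict: SINGULAR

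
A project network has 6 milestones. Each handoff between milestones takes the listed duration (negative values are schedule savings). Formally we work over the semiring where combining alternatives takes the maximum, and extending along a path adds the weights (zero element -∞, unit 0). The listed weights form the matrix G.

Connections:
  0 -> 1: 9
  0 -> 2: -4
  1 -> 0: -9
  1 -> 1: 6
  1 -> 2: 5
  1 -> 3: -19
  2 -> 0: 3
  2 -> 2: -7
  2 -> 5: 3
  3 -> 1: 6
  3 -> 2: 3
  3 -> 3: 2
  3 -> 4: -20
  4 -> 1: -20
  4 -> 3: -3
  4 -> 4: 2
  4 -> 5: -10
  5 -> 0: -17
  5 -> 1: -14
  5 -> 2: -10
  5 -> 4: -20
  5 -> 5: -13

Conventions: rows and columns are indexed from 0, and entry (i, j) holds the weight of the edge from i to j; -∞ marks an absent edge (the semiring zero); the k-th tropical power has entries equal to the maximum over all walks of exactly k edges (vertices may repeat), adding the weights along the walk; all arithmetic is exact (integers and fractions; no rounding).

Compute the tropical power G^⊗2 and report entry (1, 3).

G^⊗2:
  [0, 15, 14, -10, -∞, -1]
  [8, 12, 11, -13, -39, 8]
  [-4, 12, -1, -∞, -17, -4]
  [6, 12, 11, 4, -18, 6]
  [-27, 3, 0, -1, 4, -8]
  [-7, -8, -9, -23, -18, -7]
Key observation: the optimum is the walk 1->1->3, with weight 6 + (-19) = -13.
Optimal value attained by: walk 1->1->3.
Answer: (G^⊗2)[1][3] = -13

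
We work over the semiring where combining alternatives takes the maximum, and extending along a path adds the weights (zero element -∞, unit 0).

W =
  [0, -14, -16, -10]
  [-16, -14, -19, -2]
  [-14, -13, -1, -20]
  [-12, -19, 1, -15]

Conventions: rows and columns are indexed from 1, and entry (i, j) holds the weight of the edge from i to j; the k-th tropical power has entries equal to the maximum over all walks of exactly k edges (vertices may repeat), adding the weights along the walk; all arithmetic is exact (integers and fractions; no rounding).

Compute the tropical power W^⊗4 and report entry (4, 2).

W^⊗2:
  [0, -14, -9, -10]
  [-14, -21, -1, -16]
  [-14, -14, -2, -15]
  [-12, -12, 0, -19]
W^⊗3:
  [0, -14, -9, -10]
  [-14, -14, -2, -21]
  [-14, -15, -3, -16]
  [-12, -13, -1, -14]
W^⊗4:
  [0, -14, -9, -10]
  [-14, -15, -3, -16]
  [-14, -16, -4, -17]
  [-12, -14, -2, -15]
Key observation: the optimum is the walk 4->3->3->3->2, with weight 1 + (-1) + (-1) + (-13) = -14.
Optimal value attained by: walk 4->3->3->3->2.
Answer: (W^⊗4)[4][2] = -14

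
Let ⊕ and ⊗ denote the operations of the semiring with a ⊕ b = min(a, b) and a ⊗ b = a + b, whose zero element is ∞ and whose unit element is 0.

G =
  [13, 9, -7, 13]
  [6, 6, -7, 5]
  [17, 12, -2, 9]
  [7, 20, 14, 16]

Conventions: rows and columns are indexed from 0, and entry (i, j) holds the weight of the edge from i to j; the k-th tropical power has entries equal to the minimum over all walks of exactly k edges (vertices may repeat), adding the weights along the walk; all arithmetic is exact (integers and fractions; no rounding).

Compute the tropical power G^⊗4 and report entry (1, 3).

G^⊗2:
  [10, 5, -9, 2]
  [10, 5, -9, 2]
  [15, 10, -4, 7]
  [20, 16, 0, 20]
G^⊗3:
  [8, 3, -11, 0]
  [8, 3, -11, 0]
  [13, 8, -6, 5]
  [17, 12, -2, 9]
G^⊗4:
  [6, 1, -13, -2]
  [6, 1, -13, -2]
  [11, 6, -8, 3]
  [15, 10, -4, 7]
Key observation: the optimum is the walk 1->2->2->2->3, with weight (-7) + (-2) + (-2) + 9 = -2.
Optimal value attained by: walk 1->2->2->2->3.
Answer: (G^⊗4)[1][3] = -2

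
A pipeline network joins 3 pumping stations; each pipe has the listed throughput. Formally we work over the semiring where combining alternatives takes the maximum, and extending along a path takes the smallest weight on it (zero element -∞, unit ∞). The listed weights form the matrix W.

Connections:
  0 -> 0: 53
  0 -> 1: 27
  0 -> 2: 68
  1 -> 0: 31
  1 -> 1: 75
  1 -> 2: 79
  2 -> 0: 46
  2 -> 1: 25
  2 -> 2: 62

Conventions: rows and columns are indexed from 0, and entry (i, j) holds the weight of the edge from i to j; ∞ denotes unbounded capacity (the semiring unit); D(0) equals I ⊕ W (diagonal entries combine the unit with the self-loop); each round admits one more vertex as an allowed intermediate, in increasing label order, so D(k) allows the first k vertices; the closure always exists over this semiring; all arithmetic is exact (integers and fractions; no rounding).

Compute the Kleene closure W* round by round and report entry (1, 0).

D(0):
  [∞, 27, 68]
  [31, ∞, 79]
  [46, 25, ∞]
D(1):
  [∞, 27, 68]
  [31, ∞, 79]
  [46, 27, ∞]
D(2):
  [∞, 27, 68]
  [31, ∞, 79]
  [46, 27, ∞]
D(3):
  [∞, 27, 68]
  [46, ∞, 79]
  [46, 27, ∞]
Answer: W*[1][0] = 46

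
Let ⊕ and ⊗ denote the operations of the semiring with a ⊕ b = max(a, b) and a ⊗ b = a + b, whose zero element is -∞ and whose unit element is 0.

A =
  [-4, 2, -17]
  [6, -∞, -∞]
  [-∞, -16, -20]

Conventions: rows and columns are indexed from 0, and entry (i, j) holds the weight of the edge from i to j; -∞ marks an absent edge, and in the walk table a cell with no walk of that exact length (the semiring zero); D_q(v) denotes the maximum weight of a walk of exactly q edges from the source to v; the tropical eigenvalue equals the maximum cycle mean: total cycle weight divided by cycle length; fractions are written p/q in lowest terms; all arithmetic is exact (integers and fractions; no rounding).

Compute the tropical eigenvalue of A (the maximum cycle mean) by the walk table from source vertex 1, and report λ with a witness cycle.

q=0: [-∞, 0, -∞]
q=1: [6, -∞, -∞]
q=2: [2, 8, -11]
q=3: [14, 4, -15]
Optimal cycle mean attained by: cycle 0->1->0, total 2 + 6, length 2.
Answer: λ = 4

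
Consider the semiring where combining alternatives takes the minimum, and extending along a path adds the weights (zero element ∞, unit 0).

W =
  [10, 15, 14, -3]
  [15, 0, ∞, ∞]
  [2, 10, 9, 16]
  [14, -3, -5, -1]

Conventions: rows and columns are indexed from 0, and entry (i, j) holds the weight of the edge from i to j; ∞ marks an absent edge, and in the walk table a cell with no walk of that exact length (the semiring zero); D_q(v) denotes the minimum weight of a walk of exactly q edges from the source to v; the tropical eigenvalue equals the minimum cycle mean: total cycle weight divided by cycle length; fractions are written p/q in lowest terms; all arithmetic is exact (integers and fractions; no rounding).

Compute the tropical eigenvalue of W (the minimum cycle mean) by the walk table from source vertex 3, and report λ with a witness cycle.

q=0: [∞, ∞, ∞, 0]
q=1: [14, -3, -5, -1]
q=2: [-3, -4, -6, -2]
q=3: [-4, -5, -7, -6]
q=4: [-5, -9, -11, -7]
Optimal cycle mean attained by: cycle 0->3->2->0, total (-3) + (-5) + 2, length 3.
Answer: λ = -2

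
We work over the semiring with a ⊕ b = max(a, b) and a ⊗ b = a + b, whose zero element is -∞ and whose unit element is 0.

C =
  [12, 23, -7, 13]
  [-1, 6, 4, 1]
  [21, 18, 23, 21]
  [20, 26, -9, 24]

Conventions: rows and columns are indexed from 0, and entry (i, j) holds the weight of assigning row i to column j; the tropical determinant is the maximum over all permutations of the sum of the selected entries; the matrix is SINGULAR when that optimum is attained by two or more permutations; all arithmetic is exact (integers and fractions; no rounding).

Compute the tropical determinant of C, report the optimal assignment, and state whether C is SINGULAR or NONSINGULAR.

σ = (0, 1, 2, 3): 12 + 6 + 23 + 24 = 65
σ = (0, 1, 3, 2): 12 + 6 + 21 + (-9) = 30
σ = (0, 2, 1, 3): 12 + 4 + 18 + 24 = 58
σ = (0, 2, 3, 1): 12 + 4 + 21 + 26 = 63
σ = (0, 3, 1, 2): 12 + 1 + 18 + (-9) = 22
σ = (0, 3, 2, 1): 12 + 1 + 23 + 26 = 62
σ = (1, 0, 2, 3): 23 + (-1) + 23 + 24 = 69
σ = (1, 0, 3, 2): 23 + (-1) + 21 + (-9) = 34
σ = (1, 2, 0, 3): 23 + 4 + 21 + 24 = 72
σ = (1, 2, 3, 0): 23 + 4 + 21 + 20 = 68
σ = (1, 3, 0, 2): 23 + 1 + 21 + (-9) = 36
σ = (1, 3, 2, 0): 23 + 1 + 23 + 20 = 67
σ = (2, 0, 1, 3): (-7) + (-1) + 18 + 24 = 34
σ = (2, 0, 3, 1): (-7) + (-1) + 21 + 26 = 39
σ = (2, 1, 0, 3): (-7) + 6 + 21 + 24 = 44
σ = (2, 1, 3, 0): (-7) + 6 + 21 + 20 = 40
σ = (2, 3, 0, 1): (-7) + 1 + 21 + 26 = 41
σ = (2, 3, 1, 0): (-7) + 1 + 18 + 20 = 32
σ = (3, 0, 1, 2): 13 + (-1) + 18 + (-9) = 21
σ = (3, 0, 2, 1): 13 + (-1) + 23 + 26 = 61
σ = (3, 1, 0, 2): 13 + 6 + 21 + (-9) = 31
σ = (3, 1, 2, 0): 13 + 6 + 23 + 20 = 62
σ = (3, 2, 0, 1): 13 + 4 + 21 + 26 = 64
σ = (3, 2, 1, 0): 13 + 4 + 18 + 20 = 55
Optimal value attained by: σ = (1, 2, 0, 3).
Answer: det⊕(C) = 72; verdict: NONSINGULAR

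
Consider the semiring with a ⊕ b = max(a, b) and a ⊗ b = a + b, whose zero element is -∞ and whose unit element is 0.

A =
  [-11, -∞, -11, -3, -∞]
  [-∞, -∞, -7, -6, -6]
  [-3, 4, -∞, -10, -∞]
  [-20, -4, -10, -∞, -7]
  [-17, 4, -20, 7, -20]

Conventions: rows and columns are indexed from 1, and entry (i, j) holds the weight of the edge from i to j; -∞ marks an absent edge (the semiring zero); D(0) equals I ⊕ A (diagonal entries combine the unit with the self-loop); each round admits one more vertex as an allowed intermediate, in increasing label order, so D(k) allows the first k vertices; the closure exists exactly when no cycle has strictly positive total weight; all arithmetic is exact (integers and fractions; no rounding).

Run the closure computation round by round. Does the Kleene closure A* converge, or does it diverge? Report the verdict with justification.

D(0):
  [0, -∞, -11, -3, -∞]
  [-∞, 0, -7, -6, -6]
  [-3, 4, 0, -10, -∞]
  [-20, -4, -10, 0, -7]
  [-17, 4, -20, 7, 0]
D(1):
  [0, -∞, -11, -3, -∞]
  [-∞, 0, -7, -6, -6]
  [-3, 4, 0, -6, -∞]
  [-20, -4, -10, 0, -7]
  [-17, 4, -20, 7, 0]
D(2):
  [0, -∞, -11, -3, -∞]
  [-∞, 0, -7, -6, -6]
  [-3, 4, 0, -2, -2]
  [-20, -4, -10, 0, -7]
  [-17, 4, -3, 7, 0]
D(3):
  [0, -7, -11, -3, -13]
  [-10, 0, -7, -6, -6]
  [-3, 4, 0, -2, -2]
  [-13, -4, -10, 0, -7]
  [-6, 4, -3, 7, 0]
D(4):
  [0, -7, -11, -3, -10]
  [-10, 0, -7, -6, -6]
  [-3, 4, 0, -2, -2]
  [-13, -4, -10, 0, -7]
  [-6, 4, -3, 7, 0]
D(5):
  [0, -6, -11, -3, -10]
  [-10, 0, -7, 1, -6]
  [-3, 4, 0, 5, -2]
  [-13, -3, -10, 0, -7]
  [-6, 4, -3, 7, 0]
Key observation: every diagonal entry stays at the unit through all rounds, so no improving cycle exists.
Answer: CONVERGES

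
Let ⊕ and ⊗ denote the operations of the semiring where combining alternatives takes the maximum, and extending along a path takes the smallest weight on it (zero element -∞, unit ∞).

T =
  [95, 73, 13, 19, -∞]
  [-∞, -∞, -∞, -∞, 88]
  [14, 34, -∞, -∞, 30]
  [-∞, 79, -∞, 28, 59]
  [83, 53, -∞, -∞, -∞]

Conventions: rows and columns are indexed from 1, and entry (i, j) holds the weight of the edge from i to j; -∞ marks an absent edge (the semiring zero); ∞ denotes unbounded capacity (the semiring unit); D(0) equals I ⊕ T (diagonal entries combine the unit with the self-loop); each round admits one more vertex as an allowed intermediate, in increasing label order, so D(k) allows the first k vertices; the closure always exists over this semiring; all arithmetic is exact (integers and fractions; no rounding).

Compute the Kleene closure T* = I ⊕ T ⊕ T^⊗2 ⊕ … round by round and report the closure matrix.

D(0):
  [∞, 73, 13, 19, -∞]
  [-∞, ∞, -∞, -∞, 88]
  [14, 34, ∞, -∞, 30]
  [-∞, 79, -∞, ∞, 59]
  [83, 53, -∞, -∞, ∞]
D(1):
  [∞, 73, 13, 19, -∞]
  [-∞, ∞, -∞, -∞, 88]
  [14, 34, ∞, 14, 30]
  [-∞, 79, -∞, ∞, 59]
  [83, 73, 13, 19, ∞]
D(2):
  [∞, 73, 13, 19, 73]
  [-∞, ∞, -∞, -∞, 88]
  [14, 34, ∞, 14, 34]
  [-∞, 79, -∞, ∞, 79]
  [83, 73, 13, 19, ∞]
D(3):
  [∞, 73, 13, 19, 73]
  [-∞, ∞, -∞, -∞, 88]
  [14, 34, ∞, 14, 34]
  [-∞, 79, -∞, ∞, 79]
  [83, 73, 13, 19, ∞]
D(4):
  [∞, 73, 13, 19, 73]
  [-∞, ∞, -∞, -∞, 88]
  [14, 34, ∞, 14, 34]
  [-∞, 79, -∞, ∞, 79]
  [83, 73, 13, 19, ∞]
D(5):
  [∞, 73, 13, 19, 73]
  [83, ∞, 13, 19, 88]
  [34, 34, ∞, 19, 34]
  [79, 79, 13, ∞, 79]
  [83, 73, 13, 19, ∞]
Answer: T* = [[∞, 73, 13, 19, 73], [83, ∞, 13, 19, 88], [34, 34, ∞, 19, 34], [79, 79, 13, ∞, 79], [83, 73, 13, 19, ∞]]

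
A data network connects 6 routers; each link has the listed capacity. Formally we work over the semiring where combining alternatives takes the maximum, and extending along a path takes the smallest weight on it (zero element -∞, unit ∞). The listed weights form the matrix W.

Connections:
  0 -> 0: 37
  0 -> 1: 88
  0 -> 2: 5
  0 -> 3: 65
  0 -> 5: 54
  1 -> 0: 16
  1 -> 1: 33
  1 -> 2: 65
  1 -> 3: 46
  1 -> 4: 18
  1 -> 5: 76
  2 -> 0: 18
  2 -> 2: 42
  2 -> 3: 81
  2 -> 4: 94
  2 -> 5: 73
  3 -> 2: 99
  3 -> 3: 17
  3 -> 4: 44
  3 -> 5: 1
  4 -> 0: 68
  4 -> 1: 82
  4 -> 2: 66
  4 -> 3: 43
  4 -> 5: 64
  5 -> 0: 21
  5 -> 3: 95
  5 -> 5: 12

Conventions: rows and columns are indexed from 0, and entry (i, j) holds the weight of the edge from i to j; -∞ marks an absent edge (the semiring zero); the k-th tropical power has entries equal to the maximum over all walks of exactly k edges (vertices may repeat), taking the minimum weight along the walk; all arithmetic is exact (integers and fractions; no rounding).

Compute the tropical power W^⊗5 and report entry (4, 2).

W^⊗2:
  [37, 37, 65, 54, 44, 76]
  [21, 33, 46, 76, 65, 65]
  [68, 82, 81, 73, 44, 64]
  [44, 44, 44, 81, 94, 73]
  [37, 68, 65, 66, 66, 76]
  [21, 21, 95, 21, 44, 21]
W^⊗3:
  [44, 44, 54, 76, 65, 65]
  [65, 65, 76, 65, 46, 64]
  [44, 68, 73, 81, 81, 76]
  [68, 82, 81, 73, 44, 64]
  [66, 66, 66, 76, 65, 68]
  [44, 44, 44, 81, 94, 73]
W^⊗4:
  [65, 65, 76, 65, 54, 64]
  [46, 65, 65, 76, 76, 73]
  [68, 81, 81, 76, 73, 73]
  [44, 68, 73, 81, 81, 76]
  [65, 66, 76, 68, 66, 66]
  [68, 82, 81, 73, 44, 64]
W^⊗5:
  [54, 65, 65, 76, 76, 73]
  [68, 76, 76, 73, 65, 65]
  [68, 73, 76, 81, 81, 76]
  [68, 81, 81, 76, 73, 73]
  [66, 66, 68, 76, 76, 73]
  [44, 68, 73, 81, 81, 76]
Key observation: the optimum is the walk 4->0->1->5->3->2, with weight 68 min 88 min 76 min 95 min 99 = 68.
Optimal value attained by: walk 4->0->1->5->3->2.
Answer: (W^⊗5)[4][2] = 68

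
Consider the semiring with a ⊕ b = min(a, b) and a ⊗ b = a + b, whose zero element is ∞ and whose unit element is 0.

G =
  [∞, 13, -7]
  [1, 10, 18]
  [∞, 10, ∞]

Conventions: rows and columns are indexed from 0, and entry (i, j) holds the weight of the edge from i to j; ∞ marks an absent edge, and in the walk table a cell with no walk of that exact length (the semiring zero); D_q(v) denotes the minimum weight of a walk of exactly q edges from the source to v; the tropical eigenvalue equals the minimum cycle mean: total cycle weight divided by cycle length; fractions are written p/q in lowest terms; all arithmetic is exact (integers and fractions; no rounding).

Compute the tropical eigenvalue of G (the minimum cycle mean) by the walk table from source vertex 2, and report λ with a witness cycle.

q=0: [∞, ∞, 0]
q=1: [∞, 10, ∞]
q=2: [11, 20, 28]
q=3: [21, 24, 4]
Optimal cycle mean attained by: cycle 0->2->1->0, total (-7) + 10 + 1, length 3.
Answer: λ = 4/3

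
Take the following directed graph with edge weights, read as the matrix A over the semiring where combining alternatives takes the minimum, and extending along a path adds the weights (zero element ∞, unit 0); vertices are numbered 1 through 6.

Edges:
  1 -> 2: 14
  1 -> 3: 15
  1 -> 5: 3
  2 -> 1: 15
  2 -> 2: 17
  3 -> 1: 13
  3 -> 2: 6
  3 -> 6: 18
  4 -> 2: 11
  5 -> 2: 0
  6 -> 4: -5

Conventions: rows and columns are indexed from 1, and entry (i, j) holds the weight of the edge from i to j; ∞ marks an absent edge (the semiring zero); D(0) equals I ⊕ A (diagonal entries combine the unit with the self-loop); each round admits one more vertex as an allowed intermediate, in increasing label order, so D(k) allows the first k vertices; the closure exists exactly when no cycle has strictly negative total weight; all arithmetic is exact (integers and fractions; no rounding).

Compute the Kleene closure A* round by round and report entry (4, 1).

D(0):
  [0, 14, 15, ∞, 3, ∞]
  [15, 0, ∞, ∞, ∞, ∞]
  [13, 6, 0, ∞, ∞, 18]
  [∞, 11, ∞, 0, ∞, ∞]
  [∞, 0, ∞, ∞, 0, ∞]
  [∞, ∞, ∞, -5, ∞, 0]
D(1):
  [0, 14, 15, ∞, 3, ∞]
  [15, 0, 30, ∞, 18, ∞]
  [13, 6, 0, ∞, 16, 18]
  [∞, 11, ∞, 0, ∞, ∞]
  [∞, 0, ∞, ∞, 0, ∞]
  [∞, ∞, ∞, -5, ∞, 0]
D(2):
  [0, 14, 15, ∞, 3, ∞]
  [15, 0, 30, ∞, 18, ∞]
  [13, 6, 0, ∞, 16, 18]
  [26, 11, 41, 0, 29, ∞]
  [15, 0, 30, ∞, 0, ∞]
  [∞, ∞, ∞, -5, ∞, 0]
D(3):
  [0, 14, 15, ∞, 3, 33]
  [15, 0, 30, ∞, 18, 48]
  [13, 6, 0, ∞, 16, 18]
  [26, 11, 41, 0, 29, 59]
  [15, 0, 30, ∞, 0, 48]
  [∞, ∞, ∞, -5, ∞, 0]
D(4):
  [0, 14, 15, ∞, 3, 33]
  [15, 0, 30, ∞, 18, 48]
  [13, 6, 0, ∞, 16, 18]
  [26, 11, 41, 0, 29, 59]
  [15, 0, 30, ∞, 0, 48]
  [21, 6, 36, -5, 24, 0]
D(5):
  [0, 3, 15, ∞, 3, 33]
  [15, 0, 30, ∞, 18, 48]
  [13, 6, 0, ∞, 16, 18]
  [26, 11, 41, 0, 29, 59]
  [15, 0, 30, ∞, 0, 48]
  [21, 6, 36, -5, 24, 0]
D(6):
  [0, 3, 15, 28, 3, 33]
  [15, 0, 30, 43, 18, 48]
  [13, 6, 0, 13, 16, 18]
  [26, 11, 41, 0, 29, 59]
  [15, 0, 30, 43, 0, 48]
  [21, 6, 36, -5, 24, 0]
Answer: A*[4][1] = 26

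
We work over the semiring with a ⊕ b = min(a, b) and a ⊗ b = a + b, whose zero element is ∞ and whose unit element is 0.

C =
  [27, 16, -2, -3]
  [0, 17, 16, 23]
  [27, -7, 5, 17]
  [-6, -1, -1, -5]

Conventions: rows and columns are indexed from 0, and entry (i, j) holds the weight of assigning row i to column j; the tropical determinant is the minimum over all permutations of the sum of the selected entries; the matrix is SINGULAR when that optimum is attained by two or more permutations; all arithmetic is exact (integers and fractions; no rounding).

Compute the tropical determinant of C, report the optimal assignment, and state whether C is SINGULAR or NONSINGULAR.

σ = (0, 1, 2, 3): 27 + 17 + 5 + (-5) = 44
σ = (0, 1, 3, 2): 27 + 17 + 17 + (-1) = 60
σ = (0, 2, 1, 3): 27 + 16 + (-7) + (-5) = 31
σ = (0, 2, 3, 1): 27 + 16 + 17 + (-1) = 59
σ = (0, 3, 1, 2): 27 + 23 + (-7) + (-1) = 42
σ = (0, 3, 2, 1): 27 + 23 + 5 + (-1) = 54
σ = (1, 0, 2, 3): 16 + 0 + 5 + (-5) = 16
σ = (1, 0, 3, 2): 16 + 0 + 17 + (-1) = 32
σ = (1, 2, 0, 3): 16 + 16 + 27 + (-5) = 54
σ = (1, 2, 3, 0): 16 + 16 + 17 + (-6) = 43
σ = (1, 3, 0, 2): 16 + 23 + 27 + (-1) = 65
σ = (1, 3, 2, 0): 16 + 23 + 5 + (-6) = 38
σ = (2, 0, 1, 3): (-2) + 0 + (-7) + (-5) = -14
σ = (2, 0, 3, 1): (-2) + 0 + 17 + (-1) = 14
σ = (2, 1, 0, 3): (-2) + 17 + 27 + (-5) = 37
σ = (2, 1, 3, 0): (-2) + 17 + 17 + (-6) = 26
σ = (2, 3, 0, 1): (-2) + 23 + 27 + (-1) = 47
σ = (2, 3, 1, 0): (-2) + 23 + (-7) + (-6) = 8
σ = (3, 0, 1, 2): (-3) + 0 + (-7) + (-1) = -11
σ = (3, 0, 2, 1): (-3) + 0 + 5 + (-1) = 1
σ = (3, 1, 0, 2): (-3) + 17 + 27 + (-1) = 40
σ = (3, 1, 2, 0): (-3) + 17 + 5 + (-6) = 13
σ = (3, 2, 0, 1): (-3) + 16 + 27 + (-1) = 39
σ = (3, 2, 1, 0): (-3) + 16 + (-7) + (-6) = 0
Optimal value attained by: σ = (2, 0, 1, 3).
Answer: det⊕(C) = -14; verdict: NONSINGULAR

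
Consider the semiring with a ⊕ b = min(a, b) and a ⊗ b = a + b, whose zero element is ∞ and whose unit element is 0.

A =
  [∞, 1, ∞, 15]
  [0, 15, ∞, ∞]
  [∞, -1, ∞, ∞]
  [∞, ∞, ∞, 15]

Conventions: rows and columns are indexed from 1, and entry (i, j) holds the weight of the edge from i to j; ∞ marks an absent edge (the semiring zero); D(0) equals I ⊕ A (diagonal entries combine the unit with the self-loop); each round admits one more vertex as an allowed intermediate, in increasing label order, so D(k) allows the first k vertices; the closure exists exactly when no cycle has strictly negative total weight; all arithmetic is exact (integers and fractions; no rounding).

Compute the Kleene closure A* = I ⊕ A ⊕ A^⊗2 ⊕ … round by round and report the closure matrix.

D(0):
  [0, 1, ∞, 15]
  [0, 0, ∞, ∞]
  [∞, -1, 0, ∞]
  [∞, ∞, ∞, 0]
D(1):
  [0, 1, ∞, 15]
  [0, 0, ∞, 15]
  [∞, -1, 0, ∞]
  [∞, ∞, ∞, 0]
D(2):
  [0, 1, ∞, 15]
  [0, 0, ∞, 15]
  [-1, -1, 0, 14]
  [∞, ∞, ∞, 0]
D(3):
  [0, 1, ∞, 15]
  [0, 0, ∞, 15]
  [-1, -1, 0, 14]
  [∞, ∞, ∞, 0]
D(4):
  [0, 1, ∞, 15]
  [0, 0, ∞, 15]
  [-1, -1, 0, 14]
  [∞, ∞, ∞, 0]
Answer: A* = [[0, 1, ∞, 15], [0, 0, ∞, 15], [-1, -1, 0, 14], [∞, ∞, ∞, 0]]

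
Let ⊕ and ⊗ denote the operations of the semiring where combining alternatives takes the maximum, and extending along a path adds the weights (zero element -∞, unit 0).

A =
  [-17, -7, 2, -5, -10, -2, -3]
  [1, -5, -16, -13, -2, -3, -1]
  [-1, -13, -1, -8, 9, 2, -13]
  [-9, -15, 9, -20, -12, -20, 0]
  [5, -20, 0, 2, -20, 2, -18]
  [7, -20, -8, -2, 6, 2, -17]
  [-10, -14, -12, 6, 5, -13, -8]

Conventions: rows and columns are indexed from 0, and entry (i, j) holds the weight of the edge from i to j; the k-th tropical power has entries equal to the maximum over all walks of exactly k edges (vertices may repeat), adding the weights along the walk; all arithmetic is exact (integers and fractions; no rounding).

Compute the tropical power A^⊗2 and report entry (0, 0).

A^⊗2:
  [5, -11, 4, 3, 11, 4, -5]
  [4, -6, 3, 5, 4, 0, -2]
  [14, -8, 9, 11, 8, 11, -4]
  [8, -4, 8, 6, 18, 11, -4]
  [9, -2, 11, 0, 9, 4, 2]
  [11, 0, 9, 8, 8, 8, 4]
  [10, -9, 15, 7, -3, 7, 6]
Key observation: the optimum is the walk 0->5->0, with weight (-2) + 7 = 5.
Optimal value attained by: walk 0->5->0.
Answer: (A^⊗2)[0][0] = 5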